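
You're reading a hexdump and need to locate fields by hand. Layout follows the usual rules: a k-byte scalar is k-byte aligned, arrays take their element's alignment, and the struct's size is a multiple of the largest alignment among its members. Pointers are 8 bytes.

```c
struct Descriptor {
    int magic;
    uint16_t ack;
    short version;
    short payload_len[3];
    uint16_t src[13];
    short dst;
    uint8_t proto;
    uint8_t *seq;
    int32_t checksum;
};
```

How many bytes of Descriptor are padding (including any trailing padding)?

0..4  magic  (4B, 4-aligned)
4..6  ack  (2B, 2-aligned)
6..8  version  (2B, 2-aligned)
8..14  payload_len  (6B, 2-aligned)
14..40  src  (26B, 2-aligned)
40..42  dst  (2B, 2-aligned)
42..43  proto  (1B, 1-aligned)
43..48  -- padding (5B)
48..56  seq  (8B, 8-aligned)
56..60  checksum  (4B, 4-aligned)
60..64  -- tail padding (4B)
sizeof = 64, alignof = 8
data bytes 55, size 64 → padding 9

9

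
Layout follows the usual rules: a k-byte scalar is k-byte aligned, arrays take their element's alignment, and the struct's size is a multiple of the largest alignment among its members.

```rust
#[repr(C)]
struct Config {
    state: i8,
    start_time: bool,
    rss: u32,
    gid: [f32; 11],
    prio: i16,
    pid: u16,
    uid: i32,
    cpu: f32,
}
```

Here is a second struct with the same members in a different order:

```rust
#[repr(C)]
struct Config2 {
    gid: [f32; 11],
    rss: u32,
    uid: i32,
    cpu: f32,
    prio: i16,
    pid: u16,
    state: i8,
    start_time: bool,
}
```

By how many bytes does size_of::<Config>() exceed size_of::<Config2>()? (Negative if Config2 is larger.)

0

@0: state [1B, align 1] → 1
@1: start_time [1B, align 1] → 2
+2 pad (align 4)
@4: rss [4B, align 4] → 8
@8: gid [44B, align 4] → 52
@52: prio [2B, align 2] → 54
@54: pid [2B, align 2] → 56
@56: uid [4B, align 4] → 60
@60: cpu [4B, align 4] → 64
size 64, align 4
— Config2 —
@0: gid [44B, align 4] → 44
@44: rss [4B, align 4] → 48
@48: uid [4B, align 4] → 52
@52: cpu [4B, align 4] → 56
@56: prio [2B, align 2] → 58
@58: pid [2B, align 2] → 60
@60: state [1B, align 1] → 61
@61: start_time [1B, align 1] → 62
+2 tail pad (align 4)
size 64, align 4
64 − 64 = 0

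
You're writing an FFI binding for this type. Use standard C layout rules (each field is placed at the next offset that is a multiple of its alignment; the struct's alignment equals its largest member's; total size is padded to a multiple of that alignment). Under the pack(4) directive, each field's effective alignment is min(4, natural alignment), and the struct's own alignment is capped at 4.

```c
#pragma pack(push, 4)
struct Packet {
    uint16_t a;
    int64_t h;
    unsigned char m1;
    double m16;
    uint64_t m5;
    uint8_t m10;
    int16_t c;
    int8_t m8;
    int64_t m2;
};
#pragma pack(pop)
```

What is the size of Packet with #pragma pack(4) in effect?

48

a at 0 (size 2, align 2) → ends 2
pad 2 to align 4 for h
h at 4 (size 8, align 4) → ends 12
m1 at 12 (size 1, align 1) → ends 13
pad 3 to align 4 for m16
m16 at 16 (size 8, align 4) → ends 24
m5 at 24 (size 8, align 4) → ends 32
m10 at 32 (size 1, align 1) → ends 33
pad 1 to align 2 for c
c at 34 (size 2, align 2) → ends 36
m8 at 36 (size 1, align 1) → ends 37
pad 3 to align 4 for m2
m2 at 40 (size 8, align 4) → ends 48
total 48 bytes, alignment 4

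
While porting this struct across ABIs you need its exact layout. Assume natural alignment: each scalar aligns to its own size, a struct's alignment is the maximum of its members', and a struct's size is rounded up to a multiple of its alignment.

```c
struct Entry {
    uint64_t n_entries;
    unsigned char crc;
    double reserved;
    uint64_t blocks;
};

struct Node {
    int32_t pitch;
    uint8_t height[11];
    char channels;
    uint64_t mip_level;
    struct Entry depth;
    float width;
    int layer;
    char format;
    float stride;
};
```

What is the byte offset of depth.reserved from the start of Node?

40

Entry: @0: n_entries [8B, align 8] → 8; @8: crc [1B, align 1] → 9; +7 pad (align 8); @16: reserved [8B, align 8] → 24; @24: blocks [8B, align 8] → 32; size 32, align 8
@0: pitch [4B, align 4] → 4
@4: height [11B, align 1] → 15
@15: channels [1B, align 1] → 16
@16: mip_level [8B, align 8] → 24
@24: depth [32B, align 8] → 56
within Entry: reserved at 16
24 + 16 = 40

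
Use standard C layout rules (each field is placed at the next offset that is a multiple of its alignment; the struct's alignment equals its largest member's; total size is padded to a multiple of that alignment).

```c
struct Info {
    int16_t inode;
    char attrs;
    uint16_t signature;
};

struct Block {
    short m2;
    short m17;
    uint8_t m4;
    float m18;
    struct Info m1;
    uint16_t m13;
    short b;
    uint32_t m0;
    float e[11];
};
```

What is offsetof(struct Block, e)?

28

Info: @0: inode [2B, align 2] → 2; @2: attrs [1B, align 1] → 3; +1 pad (align 2); @4: signature [2B, align 2] → 6; size 6, align 2
@0: m2 [2B, align 2] → 2
@2: m17 [2B, align 2] → 4
@4: m4 [1B, align 1] → 5
+3 pad (align 4)
@8: m18 [4B, align 4] → 12
@12: m1 [6B, align 2] → 18
@18: m13 [2B, align 2] → 20
@20: b [2B, align 2] → 22
+2 pad (align 4)
@24: m0 [4B, align 4] → 28
@28: e [44B, align 4] → 72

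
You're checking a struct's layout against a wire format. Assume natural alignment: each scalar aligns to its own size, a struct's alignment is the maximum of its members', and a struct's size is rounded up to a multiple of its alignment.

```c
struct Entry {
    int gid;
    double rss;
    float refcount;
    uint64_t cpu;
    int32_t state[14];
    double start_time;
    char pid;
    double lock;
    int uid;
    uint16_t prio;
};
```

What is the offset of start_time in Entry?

88

0..4  gid  (4B, 4-aligned)
4..8  -- padding (4B)
8..16  rss  (8B, 8-aligned)
16..20  refcount  (4B, 4-aligned)
20..24  -- padding (4B)
24..32  cpu  (8B, 8-aligned)
32..88  state  (56B, 4-aligned)
88..96  start_time  (8B, 8-aligned)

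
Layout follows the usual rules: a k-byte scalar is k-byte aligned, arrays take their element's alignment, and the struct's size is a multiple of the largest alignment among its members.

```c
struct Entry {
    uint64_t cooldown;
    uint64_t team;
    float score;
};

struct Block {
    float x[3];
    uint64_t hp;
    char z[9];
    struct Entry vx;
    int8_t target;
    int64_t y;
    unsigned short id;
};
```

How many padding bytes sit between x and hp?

Entry: @0: cooldown [8B, align 8] → 8; @8: team [8B, align 8] → 16; @16: score [4B, align 4] → 20; +4 tail pad (align 8); size 24, align 8
@0: x [12B, align 4] → 12
+4 pad (align 8)
@16: hp [8B, align 8] → 24

4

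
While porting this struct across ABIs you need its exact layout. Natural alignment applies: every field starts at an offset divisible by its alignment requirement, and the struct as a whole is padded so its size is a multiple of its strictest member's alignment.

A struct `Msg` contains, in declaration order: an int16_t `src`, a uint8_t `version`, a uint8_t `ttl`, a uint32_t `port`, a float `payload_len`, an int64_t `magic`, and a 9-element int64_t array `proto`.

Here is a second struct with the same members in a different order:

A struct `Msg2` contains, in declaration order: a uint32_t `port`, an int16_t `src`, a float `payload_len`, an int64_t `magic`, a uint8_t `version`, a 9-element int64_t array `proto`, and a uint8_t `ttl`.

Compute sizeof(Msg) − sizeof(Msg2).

src at 0 (size 2, align 2) → ends 2
version at 2 (size 1, align 1) → ends 3
ttl at 3 (size 1, align 1) → ends 4
port at 4 (size 4, align 4) → ends 8
payload_len at 8 (size 4, align 4) → ends 12
pad 4 to align 8 for magic
magic at 16 (size 8, align 8) → ends 24
proto at 24 (size 72, align 8) → ends 96
total 96 bytes, alignment 8
— Msg2 —
port at 0 (size 4, align 4) → ends 4
src at 4 (size 2, align 2) → ends 6
pad 2 to align 4 for payload_len
payload_len at 8 (size 4, align 4) → ends 12
pad 4 to align 8 for magic
magic at 16 (size 8, align 8) → ends 24
version at 24 (size 1, align 1) → ends 25
pad 7 to align 8 for proto
proto at 32 (size 72, align 8) → ends 104
ttl at 104 (size 1, align 1) → ends 105
tail pad 7 to reach multiple of 8
total 112 bytes, alignment 8
96 − 112 = -16

-16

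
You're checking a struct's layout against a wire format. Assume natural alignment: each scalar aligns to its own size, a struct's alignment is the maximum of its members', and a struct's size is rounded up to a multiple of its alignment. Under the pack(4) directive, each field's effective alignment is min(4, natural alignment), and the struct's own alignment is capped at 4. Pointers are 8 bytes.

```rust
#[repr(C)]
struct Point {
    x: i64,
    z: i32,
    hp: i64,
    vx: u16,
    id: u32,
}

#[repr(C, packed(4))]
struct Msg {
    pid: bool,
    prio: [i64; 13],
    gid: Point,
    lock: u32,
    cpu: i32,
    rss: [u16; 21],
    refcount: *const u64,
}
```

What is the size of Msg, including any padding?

Point: @0: x [8B, align 8] → 8; @8: z [4B, align 4] → 12; +4 pad (align 8); @16: hp [8B, align 8] → 24; @24: vx [2B, align 2] → 26; +2 pad (align 4); @28: id [4B, align 4] → 32; size 32, align 8
@0: pid [1B, align 1] → 1
+3 pad (align 4)
@4: prio [104B, align 4] → 108
@108: gid [32B, align 4] → 140
@140: lock [4B, align 4] → 144
@144: cpu [4B, align 4] → 148
@148: rss [42B, align 2] → 190
+2 pad (align 4)
@192: refcount [8B, align 4] → 200
size 200, align 4

200 bytes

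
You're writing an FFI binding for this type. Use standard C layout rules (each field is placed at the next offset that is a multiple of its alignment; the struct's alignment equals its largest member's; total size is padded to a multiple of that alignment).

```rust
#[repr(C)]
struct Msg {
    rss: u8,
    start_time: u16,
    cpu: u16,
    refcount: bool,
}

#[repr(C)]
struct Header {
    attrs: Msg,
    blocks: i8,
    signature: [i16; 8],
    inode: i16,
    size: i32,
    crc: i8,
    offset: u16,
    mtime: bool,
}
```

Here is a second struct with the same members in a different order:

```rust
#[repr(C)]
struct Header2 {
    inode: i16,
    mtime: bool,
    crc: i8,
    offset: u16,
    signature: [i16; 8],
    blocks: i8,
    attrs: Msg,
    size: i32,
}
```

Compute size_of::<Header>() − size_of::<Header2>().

Msg: 0..1  rss  (1B, 1-aligned); 1..2  -- padding (1B); 2..4  start_time  (2B, 2-aligned); 4..6  cpu  (2B, 2-aligned); 6..7  refcount  (1B, 1-aligned); 7..8  -- tail padding (1B); sizeof = 8, alignof = 2
0..8  attrs  (8B, 2-aligned)
8..9  blocks  (1B, 1-aligned)
9..10  -- padding (1B)
10..26  signature  (16B, 2-aligned)
26..28  inode  (2B, 2-aligned)
28..32  size  (4B, 4-aligned)
32..33  crc  (1B, 1-aligned)
33..34  -- padding (1B)
34..36  offset  (2B, 2-aligned)
36..37  mtime  (1B, 1-aligned)
37..40  -- tail padding (3B)
sizeof = 40, alignof = 4
— Header2 —
0..2  inode  (2B, 2-aligned)
2..3  mtime  (1B, 1-aligned)
3..4  crc  (1B, 1-aligned)
4..6  offset  (2B, 2-aligned)
6..22  signature  (16B, 2-aligned)
22..23  blocks  (1B, 1-aligned)
23..24  -- padding (1B)
24..32  attrs  (8B, 2-aligned)
32..36  size  (4B, 4-aligned)
sizeof = 36, alignof = 4
40 − 36 = 4

4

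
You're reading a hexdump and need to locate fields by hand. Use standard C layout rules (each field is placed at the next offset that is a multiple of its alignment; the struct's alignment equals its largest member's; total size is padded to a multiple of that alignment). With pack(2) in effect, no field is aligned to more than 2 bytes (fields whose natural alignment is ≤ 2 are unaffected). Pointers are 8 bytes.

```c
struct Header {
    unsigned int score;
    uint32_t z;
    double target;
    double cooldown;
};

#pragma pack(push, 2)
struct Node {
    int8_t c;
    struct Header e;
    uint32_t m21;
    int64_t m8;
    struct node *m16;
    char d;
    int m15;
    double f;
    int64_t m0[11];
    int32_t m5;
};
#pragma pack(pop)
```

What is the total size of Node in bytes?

152

Header: 0..4  score  (4B, 4-aligned); 4..8  z  (4B, 4-aligned); 8..16  target  (8B, 8-aligned); 16..24  cooldown  (8B, 8-aligned); sizeof = 24, alignof = 8
0..1  c  (1B, 1-aligned)
1..2  -- padding (1B)
2..26  e  (24B, 2-aligned)
26..30  m21  (4B, 2-aligned)
30..38  m8  (8B, 2-aligned)
38..46  m16  (8B, 2-aligned)
46..47  d  (1B, 1-aligned)
47..48  -- padding (1B)
48..52  m15  (4B, 2-aligned)
52..60  f  (8B, 2-aligned)
60..148  m0  (88B, 2-aligned)
148..152  m5  (4B, 2-aligned)
sizeof = 152, alignof = 2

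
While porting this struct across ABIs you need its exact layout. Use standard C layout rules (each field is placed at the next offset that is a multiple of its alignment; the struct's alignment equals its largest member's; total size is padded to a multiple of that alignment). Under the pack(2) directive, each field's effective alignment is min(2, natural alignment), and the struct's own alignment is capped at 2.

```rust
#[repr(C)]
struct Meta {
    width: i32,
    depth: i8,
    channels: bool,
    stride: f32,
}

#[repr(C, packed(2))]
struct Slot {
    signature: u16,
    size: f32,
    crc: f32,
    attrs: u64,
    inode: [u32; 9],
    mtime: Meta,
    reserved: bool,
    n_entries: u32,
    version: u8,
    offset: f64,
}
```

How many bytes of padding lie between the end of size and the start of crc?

0

Meta: 0..4  width  (4B, 4-aligned); 4..5  depth  (1B, 1-aligned); 5..6  channels  (1B, 1-aligned); 6..8  -- padding (2B); 8..12  stride  (4B, 4-aligned); sizeof = 12, alignof = 4
0..2  signature  (2B, 2-aligned)
2..6  size  (4B, 2-aligned)
6..10  crc  (4B, 2-aligned)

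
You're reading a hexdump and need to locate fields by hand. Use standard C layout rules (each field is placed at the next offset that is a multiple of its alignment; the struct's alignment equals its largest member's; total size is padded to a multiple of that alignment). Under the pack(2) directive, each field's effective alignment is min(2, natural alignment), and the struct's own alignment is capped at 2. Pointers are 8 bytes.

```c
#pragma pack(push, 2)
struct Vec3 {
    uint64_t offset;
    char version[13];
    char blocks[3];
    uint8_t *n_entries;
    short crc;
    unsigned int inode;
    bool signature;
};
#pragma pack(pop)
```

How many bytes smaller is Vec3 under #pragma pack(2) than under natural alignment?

natural layout:
  offset at 0 (size 8, align 8) → ends 8
  version at 8 (size 13, align 1) → ends 21
  blocks at 21 (size 3, align 1) → ends 24
  n_entries at 24 (size 8, align 8) → ends 32
  crc at 32 (size 2, align 2) → ends 34
  pad 2 to align 4 for inode
  inode at 36 (size 4, align 4) → ends 40
  signature at 40 (size 1, align 1) → ends 41
  tail pad 7 to reach multiple of 8
  total 48 bytes, alignment 8
packed(2) layout:
  offset at 0 (size 8, align 2) → ends 8
  version at 8 (size 13, align 1) → ends 21
  blocks at 21 (size 3, align 1) → ends 24
  n_entries at 24 (size 8, align 2) → ends 32
  crc at 32 (size 2, align 2) → ends 34
  inode at 34 (size 4, align 2) → ends 38
  signature at 38 (size 1, align 1) → ends 39
  tail pad 1 to reach multiple of 2
  total 40 bytes, alignment 2
48 − 40 = 8

8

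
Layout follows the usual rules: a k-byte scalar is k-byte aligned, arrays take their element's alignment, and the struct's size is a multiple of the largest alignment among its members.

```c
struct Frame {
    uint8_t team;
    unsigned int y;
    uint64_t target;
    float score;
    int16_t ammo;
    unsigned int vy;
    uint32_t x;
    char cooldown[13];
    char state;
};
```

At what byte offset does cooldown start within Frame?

32

0..1  team  (1B, 1-aligned)
1..4  -- padding (3B)
4..8  y  (4B, 4-aligned)
8..16  target  (8B, 8-aligned)
16..20  score  (4B, 4-aligned)
20..22  ammo  (2B, 2-aligned)
22..24  -- padding (2B)
24..28  vy  (4B, 4-aligned)
28..32  x  (4B, 4-aligned)
32..45  cooldown  (13B, 1-aligned)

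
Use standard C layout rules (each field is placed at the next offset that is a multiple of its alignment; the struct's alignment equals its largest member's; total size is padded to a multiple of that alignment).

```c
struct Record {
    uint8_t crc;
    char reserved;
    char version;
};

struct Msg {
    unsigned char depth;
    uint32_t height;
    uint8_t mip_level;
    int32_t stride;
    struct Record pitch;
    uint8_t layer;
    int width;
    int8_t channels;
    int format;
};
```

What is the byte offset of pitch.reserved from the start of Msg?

Record: crc at 0 (size 1, align 1) → ends 1; reserved at 1 (size 1, align 1) → ends 2; version at 2 (size 1, align 1) → ends 3; total 3 bytes, alignment 1
depth at 0 (size 1, align 1) → ends 1
pad 3 to align 4 for height
height at 4 (size 4, align 4) → ends 8
mip_level at 8 (size 1, align 1) → ends 9
pad 3 to align 4 for stride
stride at 12 (size 4, align 4) → ends 16
pitch at 16 (size 3, align 1) → ends 19
within Record: reserved at 1
16 + 1 = 17

17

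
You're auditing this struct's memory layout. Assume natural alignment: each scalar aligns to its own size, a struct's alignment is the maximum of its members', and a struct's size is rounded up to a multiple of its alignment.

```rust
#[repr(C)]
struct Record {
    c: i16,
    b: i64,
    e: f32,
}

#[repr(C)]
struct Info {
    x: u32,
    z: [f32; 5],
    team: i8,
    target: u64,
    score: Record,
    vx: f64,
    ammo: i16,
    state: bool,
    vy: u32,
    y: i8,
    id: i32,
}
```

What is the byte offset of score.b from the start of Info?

48

Record: 0..2  c  (2B, 2-aligned); 2..8  -- padding (6B); 8..16  b  (8B, 8-aligned); 16..20  e  (4B, 4-aligned); 20..24  -- tail padding (4B); sizeof = 24, alignof = 8
0..4  x  (4B, 4-aligned)
4..24  z  (20B, 4-aligned)
24..25  team  (1B, 1-aligned)
25..32  -- padding (7B)
32..40  target  (8B, 8-aligned)
40..64  score  (24B, 8-aligned)
within Record: b at 8
40 + 8 = 48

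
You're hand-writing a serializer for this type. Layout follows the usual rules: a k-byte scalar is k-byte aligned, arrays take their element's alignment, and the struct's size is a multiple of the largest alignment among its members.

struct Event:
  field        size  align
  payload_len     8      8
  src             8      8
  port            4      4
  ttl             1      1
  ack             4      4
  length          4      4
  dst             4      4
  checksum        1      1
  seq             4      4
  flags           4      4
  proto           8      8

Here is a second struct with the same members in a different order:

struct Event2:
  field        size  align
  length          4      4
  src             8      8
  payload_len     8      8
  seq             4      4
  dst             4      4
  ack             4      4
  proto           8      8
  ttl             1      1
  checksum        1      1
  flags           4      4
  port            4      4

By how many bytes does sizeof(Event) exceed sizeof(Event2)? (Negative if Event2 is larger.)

payload_len at 0 (size 8, align 8) → ends 8
src at 8 (size 8, align 8) → ends 16
port at 16 (size 4, align 4) → ends 20
ttl at 20 (size 1, align 1) → ends 21
pad 3 to align 4 for ack
ack at 24 (size 4, align 4) → ends 28
length at 28 (size 4, align 4) → ends 32
dst at 32 (size 4, align 4) → ends 36
checksum at 36 (size 1, align 1) → ends 37
pad 3 to align 4 for seq
seq at 40 (size 4, align 4) → ends 44
flags at 44 (size 4, align 4) → ends 48
proto at 48 (size 8, align 8) → ends 56
total 56 bytes, alignment 8
— Event2 —
length at 0 (size 4, align 4) → ends 4
pad 4 to align 8 for src
src at 8 (size 8, align 8) → ends 16
payload_len at 16 (size 8, align 8) → ends 24
seq at 24 (size 4, align 4) → ends 28
dst at 28 (size 4, align 4) → ends 32
ack at 32 (size 4, align 4) → ends 36
pad 4 to align 8 for proto
proto at 40 (size 8, align 8) → ends 48
ttl at 48 (size 1, align 1) → ends 49
checksum at 49 (size 1, align 1) → ends 50
pad 2 to align 4 for flags
flags at 52 (size 4, align 4) → ends 56
port at 56 (size 4, align 4) → ends 60
tail pad 4 to reach multiple of 8
total 64 bytes, alignment 8
56 − 64 = -8

-8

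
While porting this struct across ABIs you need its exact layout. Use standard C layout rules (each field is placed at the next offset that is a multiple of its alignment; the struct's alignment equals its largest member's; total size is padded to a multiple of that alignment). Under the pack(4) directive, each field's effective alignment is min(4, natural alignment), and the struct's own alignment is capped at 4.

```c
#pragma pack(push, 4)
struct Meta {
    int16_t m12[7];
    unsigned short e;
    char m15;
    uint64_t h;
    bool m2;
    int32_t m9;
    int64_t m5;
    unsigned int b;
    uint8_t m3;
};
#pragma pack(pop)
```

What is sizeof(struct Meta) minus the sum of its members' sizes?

9

@0: m12 [14B, align 2] → 14
@14: e [2B, align 2] → 16
@16: m15 [1B, align 1] → 17
+3 pad (align 4)
@20: h [8B, align 4] → 28
@28: m2 [1B, align 1] → 29
+3 pad (align 4)
@32: m9 [4B, align 4] → 36
@36: m5 [8B, align 4] → 44
@44: b [4B, align 4] → 48
@48: m3 [1B, align 1] → 49
+3 tail pad (align 4)
size 52, align 4
data bytes 43, size 52 → padding 9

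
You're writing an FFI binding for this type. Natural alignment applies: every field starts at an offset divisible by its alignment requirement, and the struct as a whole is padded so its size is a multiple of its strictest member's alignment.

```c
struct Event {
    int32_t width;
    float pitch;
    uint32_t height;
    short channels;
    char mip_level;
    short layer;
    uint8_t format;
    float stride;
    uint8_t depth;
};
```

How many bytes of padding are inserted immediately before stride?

@0: width [4B, align 4] → 4
@4: pitch [4B, align 4] → 8
@8: height [4B, align 4] → 12
@12: channels [2B, align 2] → 14
@14: mip_level [1B, align 1] → 15
+1 pad (align 2)
@16: layer [2B, align 2] → 18
@18: format [1B, align 1] → 19
+1 pad (align 4)
@20: stride [4B, align 4] → 24

1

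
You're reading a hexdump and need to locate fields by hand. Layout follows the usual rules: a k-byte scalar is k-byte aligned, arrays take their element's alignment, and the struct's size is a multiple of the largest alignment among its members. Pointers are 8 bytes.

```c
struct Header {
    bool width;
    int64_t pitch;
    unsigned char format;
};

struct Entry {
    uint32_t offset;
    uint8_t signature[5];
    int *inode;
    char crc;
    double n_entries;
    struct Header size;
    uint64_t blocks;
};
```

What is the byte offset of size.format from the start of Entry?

56

Header: 0..1  width  (1B, 1-aligned); 1..8  -- padding (7B); 8..16  pitch  (8B, 8-aligned); 16..17  format  (1B, 1-aligned); 17..24  -- tail padding (7B); sizeof = 24, alignof = 8
0..4  offset  (4B, 4-aligned)
4..9  signature  (5B, 1-aligned)
9..16  -- padding (7B)
16..24  inode  (8B, 8-aligned)
24..25  crc  (1B, 1-aligned)
25..32  -- padding (7B)
32..40  n_entries  (8B, 8-aligned)
40..64  size  (24B, 8-aligned)
within Header: format at 16
40 + 16 = 56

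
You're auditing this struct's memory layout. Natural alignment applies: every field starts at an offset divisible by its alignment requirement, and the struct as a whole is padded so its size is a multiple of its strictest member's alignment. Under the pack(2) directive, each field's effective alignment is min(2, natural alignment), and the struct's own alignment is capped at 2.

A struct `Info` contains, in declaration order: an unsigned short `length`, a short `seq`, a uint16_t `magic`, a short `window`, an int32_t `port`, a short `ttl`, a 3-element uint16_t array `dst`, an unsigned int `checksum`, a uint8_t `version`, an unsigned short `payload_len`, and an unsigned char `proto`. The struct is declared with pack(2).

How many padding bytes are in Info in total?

2

length at 0 (size 2, align 2) → ends 2
seq at 2 (size 2, align 2) → ends 4
magic at 4 (size 2, align 2) → ends 6
window at 6 (size 2, align 2) → ends 8
port at 8 (size 4, align 2) → ends 12
ttl at 12 (size 2, align 2) → ends 14
dst at 14 (size 6, align 2) → ends 20
checksum at 20 (size 4, align 2) → ends 24
version at 24 (size 1, align 1) → ends 25
pad 1 to align 2 for payload_len
payload_len at 26 (size 2, align 2) → ends 28
proto at 28 (size 1, align 1) → ends 29
tail pad 1 to reach multiple of 2
total 30 bytes, alignment 2
data bytes 28, size 30 → padding 2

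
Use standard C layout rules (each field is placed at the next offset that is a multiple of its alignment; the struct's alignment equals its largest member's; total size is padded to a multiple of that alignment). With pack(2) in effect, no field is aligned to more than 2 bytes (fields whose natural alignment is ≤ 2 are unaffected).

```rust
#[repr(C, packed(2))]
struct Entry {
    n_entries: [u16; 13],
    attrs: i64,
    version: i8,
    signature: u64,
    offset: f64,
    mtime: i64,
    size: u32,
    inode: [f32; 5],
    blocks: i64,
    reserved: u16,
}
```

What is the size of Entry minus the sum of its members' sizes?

@0: n_entries [26B, align 2] → 26
@26: attrs [8B, align 2] → 34
@34: version [1B, align 1] → 35
+1 pad (align 2)
@36: signature [8B, align 2] → 44
@44: offset [8B, align 2] → 52
@52: mtime [8B, align 2] → 60
@60: size [4B, align 2] → 64
@64: inode [20B, align 2] → 84
@84: blocks [8B, align 2] → 92
@92: reserved [2B, align 2] → 94
size 94, align 2
data bytes 93, size 94 → padding 1

1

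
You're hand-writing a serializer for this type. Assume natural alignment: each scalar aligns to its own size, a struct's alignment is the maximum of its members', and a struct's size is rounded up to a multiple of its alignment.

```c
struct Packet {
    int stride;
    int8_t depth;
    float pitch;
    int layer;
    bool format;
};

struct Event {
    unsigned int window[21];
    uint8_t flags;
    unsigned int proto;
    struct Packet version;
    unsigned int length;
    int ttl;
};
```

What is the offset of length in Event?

112

Packet: 0..4  stride  (4B, 4-aligned); 4..5  depth  (1B, 1-aligned); 5..8  -- padding (3B); 8..12  pitch  (4B, 4-aligned); 12..16  layer  (4B, 4-aligned); 16..17  format  (1B, 1-aligned); 17..20  -- tail padding (3B); sizeof = 20, alignof = 4
0..84  window  (84B, 4-aligned)
84..85  flags  (1B, 1-aligned)
85..88  -- padding (3B)
88..92  proto  (4B, 4-aligned)
92..112  version  (20B, 4-aligned)
112..116  length  (4B, 4-aligned)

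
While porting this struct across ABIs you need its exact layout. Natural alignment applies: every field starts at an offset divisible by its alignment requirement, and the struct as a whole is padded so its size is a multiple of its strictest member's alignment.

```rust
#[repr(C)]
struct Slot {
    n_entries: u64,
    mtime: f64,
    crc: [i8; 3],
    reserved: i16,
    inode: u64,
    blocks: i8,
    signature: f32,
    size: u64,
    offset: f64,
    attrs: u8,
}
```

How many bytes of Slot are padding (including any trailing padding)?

@0: n_entries [8B, align 8] → 8
@8: mtime [8B, align 8] → 16
@16: crc [3B, align 1] → 19
+1 pad (align 2)
@20: reserved [2B, align 2] → 22
+2 pad (align 8)
@24: inode [8B, align 8] → 32
@32: blocks [1B, align 1] → 33
+3 pad (align 4)
@36: signature [4B, align 4] → 40
@40: size [8B, align 8] → 48
@48: offset [8B, align 8] → 56
@56: attrs [1B, align 1] → 57
+7 tail pad (align 8)
size 64, align 8
data bytes 51, size 64 → padding 13

13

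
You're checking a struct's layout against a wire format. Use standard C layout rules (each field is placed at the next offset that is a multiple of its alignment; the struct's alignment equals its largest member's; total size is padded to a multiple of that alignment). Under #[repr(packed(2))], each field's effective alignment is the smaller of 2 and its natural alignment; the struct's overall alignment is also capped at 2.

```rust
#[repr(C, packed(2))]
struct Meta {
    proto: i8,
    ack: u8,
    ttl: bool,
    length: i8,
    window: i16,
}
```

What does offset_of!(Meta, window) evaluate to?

@0: proto [1B, align 1] → 1
@1: ack [1B, align 1] → 2
@2: ttl [1B, align 1] → 3
@3: length [1B, align 1] → 4
@4: window [2B, align 2] → 6

4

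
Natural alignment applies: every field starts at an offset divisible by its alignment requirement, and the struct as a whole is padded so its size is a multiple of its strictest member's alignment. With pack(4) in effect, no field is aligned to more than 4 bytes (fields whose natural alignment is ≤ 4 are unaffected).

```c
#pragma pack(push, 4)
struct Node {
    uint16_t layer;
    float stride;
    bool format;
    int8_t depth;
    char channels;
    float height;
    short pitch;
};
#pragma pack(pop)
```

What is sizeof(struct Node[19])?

0..2  layer  (2B, 2-aligned)
2..4  -- padding (2B)
4..8  stride  (4B, 4-aligned)
8..9  format  (1B, 1-aligned)
9..10  depth  (1B, 1-aligned)
10..11  channels  (1B, 1-aligned)
11..12  -- padding (1B)
12..16  height  (4B, 4-aligned)
16..18  pitch  (2B, 2-aligned)
18..20  -- tail padding (2B)
sizeof = 20, alignof = 4
array of 19: 19 × 20 = 380

380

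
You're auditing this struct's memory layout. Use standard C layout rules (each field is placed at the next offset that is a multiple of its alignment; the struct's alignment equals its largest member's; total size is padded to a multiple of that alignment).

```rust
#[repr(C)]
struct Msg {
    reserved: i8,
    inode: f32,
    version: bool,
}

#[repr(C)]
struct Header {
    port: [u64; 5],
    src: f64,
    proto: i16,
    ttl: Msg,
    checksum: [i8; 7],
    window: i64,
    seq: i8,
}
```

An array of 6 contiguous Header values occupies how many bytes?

528

Msg: @0: reserved [1B, align 1] → 1; +3 pad (align 4); @4: inode [4B, align 4] → 8; @8: version [1B, align 1] → 9; +3 tail pad (align 4); size 12, align 4
@0: port [40B, align 8] → 40
@40: src [8B, align 8] → 48
@48: proto [2B, align 2] → 50
+2 pad (align 4)
@52: ttl [12B, align 4] → 64
@64: checksum [7B, align 1] → 71
+1 pad (align 8)
@72: window [8B, align 8] → 80
@80: seq [1B, align 1] → 81
+7 tail pad (align 8)
size 88, align 8
array of 6: 6 × 88 = 528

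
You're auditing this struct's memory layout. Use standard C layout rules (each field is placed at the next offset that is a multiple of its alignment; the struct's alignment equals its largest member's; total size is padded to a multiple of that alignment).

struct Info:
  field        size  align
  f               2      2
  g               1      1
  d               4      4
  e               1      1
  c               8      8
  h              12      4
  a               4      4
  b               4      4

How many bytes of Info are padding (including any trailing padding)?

0..2  f  (2B, 2-aligned)
2..3  g  (1B, 1-aligned)
3..4  -- padding (1B)
4..8  d  (4B, 4-aligned)
8..9  e  (1B, 1-aligned)
9..16  -- padding (7B)
16..24  c  (8B, 8-aligned)
24..36  h  (12B, 4-aligned)
36..40  a  (4B, 4-aligned)
40..44  b  (4B, 4-aligned)
44..48  -- tail padding (4B)
sizeof = 48, alignof = 8
data bytes 36, size 48 → padding 12

12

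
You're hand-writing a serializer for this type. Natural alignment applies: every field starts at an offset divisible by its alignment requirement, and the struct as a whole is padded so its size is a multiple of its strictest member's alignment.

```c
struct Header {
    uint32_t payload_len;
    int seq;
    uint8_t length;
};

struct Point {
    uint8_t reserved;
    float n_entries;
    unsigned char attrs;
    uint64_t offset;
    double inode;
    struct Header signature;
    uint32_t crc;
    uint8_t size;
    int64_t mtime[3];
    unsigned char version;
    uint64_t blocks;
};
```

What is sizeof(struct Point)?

Header: @0: payload_len [4B, align 4] → 4; @4: seq [4B, align 4] → 8; @8: length [1B, align 1] → 9; +3 tail pad (align 4); size 12, align 4
@0: reserved [1B, align 1] → 1
+3 pad (align 4)
@4: n_entries [4B, align 4] → 8
@8: attrs [1B, align 1] → 9
+7 pad (align 8)
@16: offset [8B, align 8] → 24
@24: inode [8B, align 8] → 32
@32: signature [12B, align 4] → 44
@44: crc [4B, align 4] → 48
@48: size [1B, align 1] → 49
+7 pad (align 8)
@56: mtime [24B, align 8] → 80
@80: version [1B, align 1] → 81
+7 pad (align 8)
@88: blocks [8B, align 8] → 96
size 96, align 8

96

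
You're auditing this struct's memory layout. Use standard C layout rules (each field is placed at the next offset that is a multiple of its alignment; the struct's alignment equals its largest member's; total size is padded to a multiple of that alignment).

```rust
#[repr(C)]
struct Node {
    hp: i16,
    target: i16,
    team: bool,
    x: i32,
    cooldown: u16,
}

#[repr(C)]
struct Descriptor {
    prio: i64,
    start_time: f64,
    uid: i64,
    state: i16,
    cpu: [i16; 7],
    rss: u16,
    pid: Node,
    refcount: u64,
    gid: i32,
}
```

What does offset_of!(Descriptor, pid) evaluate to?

44

Node: @0: hp [2B, align 2] → 2; @2: target [2B, align 2] → 4; @4: team [1B, align 1] → 5; +3 pad (align 4); @8: x [4B, align 4] → 12; @12: cooldown [2B, align 2] → 14; +2 tail pad (align 4); size 16, align 4
@0: prio [8B, align 8] → 8
@8: start_time [8B, align 8] → 16
@16: uid [8B, align 8] → 24
@24: state [2B, align 2] → 26
@26: cpu [14B, align 2] → 40
@40: rss [2B, align 2] → 42
+2 pad (align 4)
@44: pid [16B, align 4] → 60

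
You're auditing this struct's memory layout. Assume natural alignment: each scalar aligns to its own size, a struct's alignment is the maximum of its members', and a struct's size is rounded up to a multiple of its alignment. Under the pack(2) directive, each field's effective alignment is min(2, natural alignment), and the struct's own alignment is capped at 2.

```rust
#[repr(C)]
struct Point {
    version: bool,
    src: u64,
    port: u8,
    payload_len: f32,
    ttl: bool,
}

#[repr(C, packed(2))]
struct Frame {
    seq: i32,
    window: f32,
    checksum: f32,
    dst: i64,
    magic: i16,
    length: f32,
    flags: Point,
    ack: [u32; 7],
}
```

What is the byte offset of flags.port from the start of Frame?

42

Point: 0..1  version  (1B, 1-aligned); 1..8  -- padding (7B); 8..16  src  (8B, 8-aligned); 16..17  port  (1B, 1-aligned); 17..20  -- padding (3B); 20..24  payload_len  (4B, 4-aligned); 24..25  ttl  (1B, 1-aligned); 25..32  -- tail padding (7B); sizeof = 32, alignof = 8
0..4  seq  (4B, 2-aligned)
4..8  window  (4B, 2-aligned)
8..12  checksum  (4B, 2-aligned)
12..20  dst  (8B, 2-aligned)
20..22  magic  (2B, 2-aligned)
22..26  length  (4B, 2-aligned)
26..58  flags  (32B, 2-aligned)
within Point: port at 16
26 + 16 = 42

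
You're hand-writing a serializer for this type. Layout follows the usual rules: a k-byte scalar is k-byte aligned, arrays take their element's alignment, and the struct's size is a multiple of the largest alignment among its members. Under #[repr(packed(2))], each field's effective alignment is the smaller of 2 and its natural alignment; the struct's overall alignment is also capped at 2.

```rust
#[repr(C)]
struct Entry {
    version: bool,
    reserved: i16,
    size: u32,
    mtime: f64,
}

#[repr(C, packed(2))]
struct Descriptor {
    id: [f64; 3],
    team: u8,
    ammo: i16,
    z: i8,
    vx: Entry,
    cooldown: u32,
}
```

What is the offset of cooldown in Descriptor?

46

Entry: @0: version [1B, align 1] → 1; +1 pad (align 2); @2: reserved [2B, align 2] → 4; @4: size [4B, align 4] → 8; @8: mtime [8B, align 8] → 16; size 16, align 8
@0: id [24B, align 2] → 24
@24: team [1B, align 1] → 25
+1 pad (align 2)
@26: ammo [2B, align 2] → 28
@28: z [1B, align 1] → 29
+1 pad (align 2)
@30: vx [16B, align 2] → 46
@46: cooldown [4B, align 2] → 50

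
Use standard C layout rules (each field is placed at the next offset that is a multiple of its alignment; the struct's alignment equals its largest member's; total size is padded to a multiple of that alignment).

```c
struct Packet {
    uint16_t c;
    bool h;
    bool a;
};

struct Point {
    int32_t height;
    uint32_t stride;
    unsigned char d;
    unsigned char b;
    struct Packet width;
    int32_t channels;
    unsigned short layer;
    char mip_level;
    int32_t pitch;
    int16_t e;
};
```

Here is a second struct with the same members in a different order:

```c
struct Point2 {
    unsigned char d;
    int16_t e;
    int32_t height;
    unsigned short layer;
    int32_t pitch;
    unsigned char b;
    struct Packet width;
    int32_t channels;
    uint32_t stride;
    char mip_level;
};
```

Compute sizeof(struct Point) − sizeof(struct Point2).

Packet: c at 0 (size 2, align 2) → ends 2; h at 2 (size 1, align 1) → ends 3; a at 3 (size 1, align 1) → ends 4; total 4 bytes, alignment 2
height at 0 (size 4, align 4) → ends 4
stride at 4 (size 4, align 4) → ends 8
d at 8 (size 1, align 1) → ends 9
b at 9 (size 1, align 1) → ends 10
width at 10 (size 4, align 2) → ends 14
pad 2 to align 4 for channels
channels at 16 (size 4, align 4) → ends 20
layer at 20 (size 2, align 2) → ends 22
mip_level at 22 (size 1, align 1) → ends 23
pad 1 to align 4 for pitch
pitch at 24 (size 4, align 4) → ends 28
e at 28 (size 2, align 2) → ends 30
tail pad 2 to reach multiple of 4
total 32 bytes, alignment 4
— Point2 —
d at 0 (size 1, align 1) → ends 1
pad 1 to align 2 for e
e at 2 (size 2, align 2) → ends 4
height at 4 (size 4, align 4) → ends 8
layer at 8 (size 2, align 2) → ends 10
pad 2 to align 4 for pitch
pitch at 12 (size 4, align 4) → ends 16
b at 16 (size 1, align 1) → ends 17
pad 1 to align 2 for width
width at 18 (size 4, align 2) → ends 22
pad 2 to align 4 for channels
channels at 24 (size 4, align 4) → ends 28
stride at 28 (size 4, align 4) → ends 32
mip_level at 32 (size 1, align 1) → ends 33
tail pad 3 to reach multiple of 4
total 36 bytes, alignment 4
32 − 36 = -4

-4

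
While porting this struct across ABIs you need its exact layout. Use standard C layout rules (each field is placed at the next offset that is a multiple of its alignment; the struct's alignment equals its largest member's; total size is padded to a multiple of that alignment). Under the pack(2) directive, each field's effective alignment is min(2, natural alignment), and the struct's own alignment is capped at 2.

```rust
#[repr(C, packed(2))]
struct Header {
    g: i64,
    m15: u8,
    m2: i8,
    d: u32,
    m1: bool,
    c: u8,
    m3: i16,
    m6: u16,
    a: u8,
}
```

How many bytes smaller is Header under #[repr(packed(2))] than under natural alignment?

natural layout:
  0..8  g  (8B, 8-aligned)
  8..9  m15  (1B, 1-aligned)
  9..10  m2  (1B, 1-aligned)
  10..12  -- padding (2B)
  12..16  d  (4B, 4-aligned)
  16..17  m1  (1B, 1-aligned)
  17..18  c  (1B, 1-aligned)
  18..20  m3  (2B, 2-aligned)
  20..22  m6  (2B, 2-aligned)
  22..23  a  (1B, 1-aligned)
  23..24  -- tail padding (1B)
  sizeof = 24, alignof = 8
packed(2) layout:
  0..8  g  (8B, 2-aligned)
  8..9  m15  (1B, 1-aligned)
  9..10  m2  (1B, 1-aligned)
  10..14  d  (4B, 2-aligned)
  14..15  m1  (1B, 1-aligned)
  15..16  c  (1B, 1-aligned)
  16..18  m3  (2B, 2-aligned)
  18..20  m6  (2B, 2-aligned)
  20..21  a  (1B, 1-aligned)
  21..22  -- tail padding (1B)
  sizeof = 22, alignof = 2
24 − 22 = 2

2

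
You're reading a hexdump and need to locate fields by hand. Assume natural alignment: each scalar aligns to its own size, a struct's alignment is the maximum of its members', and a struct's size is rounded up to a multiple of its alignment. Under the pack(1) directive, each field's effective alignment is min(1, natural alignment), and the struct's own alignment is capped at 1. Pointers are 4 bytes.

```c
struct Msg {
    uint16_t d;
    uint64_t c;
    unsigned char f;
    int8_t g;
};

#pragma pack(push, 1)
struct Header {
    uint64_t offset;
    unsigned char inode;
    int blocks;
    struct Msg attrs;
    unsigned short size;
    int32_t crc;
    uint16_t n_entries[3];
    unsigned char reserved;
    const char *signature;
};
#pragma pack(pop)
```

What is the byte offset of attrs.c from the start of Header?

21

Msg: 0..2  d  (2B, 2-aligned); 2..8  -- padding (6B); 8..16  c  (8B, 8-aligned); 16..17  f  (1B, 1-aligned); 17..18  g  (1B, 1-aligned); 18..24  -- tail padding (6B); sizeof = 24, alignof = 8
0..8  offset  (8B, 1-aligned)
8..9  inode  (1B, 1-aligned)
9..13  blocks  (4B, 1-aligned)
13..37  attrs  (24B, 1-aligned)
within Msg: c at 8
13 + 8 = 21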